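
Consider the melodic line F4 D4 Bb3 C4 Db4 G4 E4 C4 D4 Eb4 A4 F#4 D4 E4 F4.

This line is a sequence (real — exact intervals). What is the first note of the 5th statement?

Taking 5-note groups, the heads are F4, G4, A4: the pattern moves up a 2nd.
Continuing: B4 → C#5. Statement 5 starts on C#5.

C#5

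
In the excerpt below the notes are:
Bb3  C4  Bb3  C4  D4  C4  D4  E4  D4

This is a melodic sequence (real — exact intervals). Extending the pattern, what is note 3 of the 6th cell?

With 3-note cells, note 3 of each statement runs Bb3, C4, D4.
Carrying that up a 2nd forward: E4 → F#4 → G#4.

G#4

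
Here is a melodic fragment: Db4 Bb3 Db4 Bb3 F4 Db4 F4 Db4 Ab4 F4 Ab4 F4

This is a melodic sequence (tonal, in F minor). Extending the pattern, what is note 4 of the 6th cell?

Grouping in 4s, the 4th note of each cell is Bb3, Db4, F4.
Carrying that up a 3rd forward: Ab4 → C5 → Eb5.

Eb5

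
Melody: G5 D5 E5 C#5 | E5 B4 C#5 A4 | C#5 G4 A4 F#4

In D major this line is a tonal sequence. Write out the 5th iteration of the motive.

F#4 C#4 D4 B3

With a 4-note motive the entries are G5, E5, C#5, each down a 3rd from the previous.
Carrying on: A4 → F#4.
So cell 5 is F#4 C#4 D4 B3.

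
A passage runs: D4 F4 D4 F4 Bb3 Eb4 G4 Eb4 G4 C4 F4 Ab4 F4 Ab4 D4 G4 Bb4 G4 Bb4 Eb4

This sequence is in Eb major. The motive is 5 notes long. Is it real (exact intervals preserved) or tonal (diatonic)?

Every note is diatonic to Eb major.
Cell 1 has +3 semitones from note 1 to 2, but cell 2 has +4 — the interval quality changes while the contour stays the same, which is the hallmark of a tonal sequence.

tonal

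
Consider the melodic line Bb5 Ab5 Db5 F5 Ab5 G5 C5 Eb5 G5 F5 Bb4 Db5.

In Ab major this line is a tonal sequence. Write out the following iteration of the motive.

The 4-note cells begin on Bb5, Ab5, G5 — each down a 2nd from the last.
Statement 4 starts on F5 and keeps the same diatonic contour: F5 Eb5 Ab4 C5.

F5 Eb5 Ab4 C5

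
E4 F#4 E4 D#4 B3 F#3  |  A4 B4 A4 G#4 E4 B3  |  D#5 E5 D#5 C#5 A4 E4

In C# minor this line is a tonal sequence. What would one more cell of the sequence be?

Taking 6-note groups, the heads are E4, A4, D#5: the pattern moves up a 4th.
So cell 4 is G#5 A5 G#5 F#5 D#5 A4.

G#5 A5 G#5 F#5 D#5 A4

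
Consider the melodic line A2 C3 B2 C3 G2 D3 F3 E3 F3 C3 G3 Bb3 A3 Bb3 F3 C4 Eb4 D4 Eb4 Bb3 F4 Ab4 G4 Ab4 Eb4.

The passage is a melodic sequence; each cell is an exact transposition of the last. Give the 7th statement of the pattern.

With a 5-note motive the entries are A2, D3, G3, C4, F4, each up a 4th from the previous.
Continuing the starts: Bb4 → Eb5.
Statement 7 starts on Eb5 and keeps the same exact contour: Eb5 Gb5 F5 Gb5 Db5.

Eb5 Gb5 F5 Gb5 Db5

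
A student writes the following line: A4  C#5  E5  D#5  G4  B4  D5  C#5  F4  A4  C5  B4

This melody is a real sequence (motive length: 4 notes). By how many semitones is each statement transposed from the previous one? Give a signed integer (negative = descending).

The 4-note cells begin on A4, G4, F4 — each down a 2nd from the last.
Counting half-steps from A4 to G4: -2.

-2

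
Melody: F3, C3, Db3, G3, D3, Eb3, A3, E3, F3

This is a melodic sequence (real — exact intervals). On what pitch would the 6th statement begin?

D#4

The 3-note cells begin on F3, G3, A3 — each up a 2nd from the last.
Extending the heads up a 2nd: B3 → C#4 → D#4.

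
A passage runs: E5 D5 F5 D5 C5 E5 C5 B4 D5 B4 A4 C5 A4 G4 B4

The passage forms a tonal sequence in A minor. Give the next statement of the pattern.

G4 F4 A4

The 3-note cells begin on E5, D5, C5, B4, A4 — each down a 2nd from the last.
So cell 6 is G4 F4 A4.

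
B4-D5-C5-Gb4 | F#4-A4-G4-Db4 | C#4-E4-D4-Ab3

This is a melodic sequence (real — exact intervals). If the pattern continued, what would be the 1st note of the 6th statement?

Grouping in 4s, the 1st note of each cell is B4, F#4, C#4.
Carrying that down a 4th forward: G#3 → D#3 → A#2.

A#2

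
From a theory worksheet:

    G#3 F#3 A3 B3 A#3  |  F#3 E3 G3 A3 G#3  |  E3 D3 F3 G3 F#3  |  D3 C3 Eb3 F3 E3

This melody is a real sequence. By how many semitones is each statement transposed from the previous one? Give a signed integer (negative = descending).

Taking 5-note groups, the heads are G#3, F#3, E3, D3: the pattern moves down a 2nd.
G#3 to F#3 spans -2 semitones.

-2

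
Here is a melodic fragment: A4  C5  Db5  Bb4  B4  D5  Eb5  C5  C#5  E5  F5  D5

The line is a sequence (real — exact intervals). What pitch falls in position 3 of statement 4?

Grouping in 4s, the 3rd note of each cell is Db5, Eb5, F5.
One more up a 2nd gives G5.

G5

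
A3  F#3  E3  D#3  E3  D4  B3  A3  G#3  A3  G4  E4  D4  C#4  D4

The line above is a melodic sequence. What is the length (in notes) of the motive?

5

Try groups of 5 (3 cells in 15 notes):
A3 F#3 E3 D#3 E3 | D4 B3 A3 G#3 A3 | G4 E4 D4 C#4 D4
Each cell is the previous one up a 4th — so the unit is 5 notes.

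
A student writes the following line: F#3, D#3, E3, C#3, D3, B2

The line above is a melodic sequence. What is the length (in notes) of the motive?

There are 6 notes; a 2-note unit gives 3 cells:
F#3 D#3 | E3 C#3 | D3 B2
Every group is a transposition down a 2nd of the one before; no shorter unit works.

2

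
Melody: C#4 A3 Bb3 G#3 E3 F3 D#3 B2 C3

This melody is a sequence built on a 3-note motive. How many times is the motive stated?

9 notes in groups of 3 gives 9/3 = 3 statements.
Starts: C#4, G#3, D#3 — each down a 4th.

3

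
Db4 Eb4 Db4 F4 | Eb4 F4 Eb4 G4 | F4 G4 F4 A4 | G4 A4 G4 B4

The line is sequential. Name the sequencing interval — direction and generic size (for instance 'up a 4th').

up a 2nd

With a 4-note motive the entries are Db4, Eb4, F4, G4, each up a 2nd from the previous.
Db4 to Eb4 is up a 2nd.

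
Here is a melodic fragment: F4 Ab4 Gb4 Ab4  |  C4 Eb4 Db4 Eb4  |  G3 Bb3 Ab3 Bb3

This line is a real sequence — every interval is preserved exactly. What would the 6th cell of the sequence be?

E2 G2 F2 G2

Unit = 4 notes; the statements start on F4, C4, G3, moving down a 4th each time.
Extending down a 4th: D3 → A2 → E2.
Statement 6 starts on E2 and keeps the same exact contour: E2 G2 F2 G2.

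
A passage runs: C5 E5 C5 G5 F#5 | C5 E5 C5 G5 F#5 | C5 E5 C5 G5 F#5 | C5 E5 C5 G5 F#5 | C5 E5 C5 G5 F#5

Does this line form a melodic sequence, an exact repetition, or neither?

repetition

Each 5-note cell is identical (C5 E5 C5 G5 F#5), restated at the same pitch.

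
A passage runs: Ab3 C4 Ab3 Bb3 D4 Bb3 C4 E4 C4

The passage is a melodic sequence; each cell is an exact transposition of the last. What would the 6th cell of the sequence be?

F#4 A#4 F#4

The 3-note cells begin on Ab3, Bb3, C4 — each up a 2nd from the last.
Continuing the starts: D4 → E4 → F#4.
So cell 6 is F#4 A#4 F#4.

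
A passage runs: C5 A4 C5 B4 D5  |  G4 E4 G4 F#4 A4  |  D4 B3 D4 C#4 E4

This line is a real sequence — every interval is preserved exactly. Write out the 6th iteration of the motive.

B2 G#2 B2 A#2 C#3

The 5-note cells begin on C5, G4, D4 — each down a 4th from the last.
Continuing the starts: A3 → E3 → B2.
So cell 6 is B2 G#2 B2 A#2 C#3.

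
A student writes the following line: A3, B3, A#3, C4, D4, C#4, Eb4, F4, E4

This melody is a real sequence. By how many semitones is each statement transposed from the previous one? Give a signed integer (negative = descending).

3

Unit = 3 notes; the statements start on A3, C4, Eb4, moving up a 3rd each time.
A3→C4 is 60 − 57 = 3 semitones.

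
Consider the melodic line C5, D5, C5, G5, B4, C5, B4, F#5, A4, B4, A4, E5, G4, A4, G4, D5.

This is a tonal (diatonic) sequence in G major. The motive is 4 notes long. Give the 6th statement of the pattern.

With a 4-note motive the entries are C5, B4, A4, G4, each down a 2nd from the previous.
Carrying on: F#4 → E4.
From E4 the diatonic shape gives E4 F#4 E4 B4.

E4 F#4 E4 B4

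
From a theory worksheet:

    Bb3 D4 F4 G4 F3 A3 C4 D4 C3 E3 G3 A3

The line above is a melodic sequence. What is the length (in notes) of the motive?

4

12 notes total. Splitting into 3 groups of 4:
Bb3 D4 F4 G4 | F3 A3 C4 D4 | C3 E3 G3 A3
That's a consistent down a 4th shift per cell, and no other grouping gives one.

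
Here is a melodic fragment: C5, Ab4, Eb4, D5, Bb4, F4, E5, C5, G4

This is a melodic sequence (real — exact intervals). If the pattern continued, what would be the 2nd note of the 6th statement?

F#5

With 3-note cells, note 2 of each statement runs Ab4, Bb4, C5.
Carrying that up a 2nd forward: D5 → E5 → F#5.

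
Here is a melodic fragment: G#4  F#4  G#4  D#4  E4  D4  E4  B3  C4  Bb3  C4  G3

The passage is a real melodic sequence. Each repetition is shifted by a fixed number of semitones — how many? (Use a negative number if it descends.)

-4

With a 4-note motive the entries are G#4, E4, C4, each down a 3rd from the previous.
G#4 to E4 spans -4 semitones.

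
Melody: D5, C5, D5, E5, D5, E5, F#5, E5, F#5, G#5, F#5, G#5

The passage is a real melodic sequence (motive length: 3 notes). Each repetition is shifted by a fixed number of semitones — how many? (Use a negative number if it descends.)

2

The 3-note cells begin on D5, E5, F#5, G#5 — each up a 2nd from the last.
D5 to E5 spans +2 semitones.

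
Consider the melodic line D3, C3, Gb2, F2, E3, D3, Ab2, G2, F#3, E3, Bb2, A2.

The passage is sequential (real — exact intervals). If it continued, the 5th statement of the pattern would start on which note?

A#3

With a 4-note motive the entries are D3, E3, F#3, each up a 2nd from the previous.
Continuing: G#3 → A#3. Statement 5 starts on A#3.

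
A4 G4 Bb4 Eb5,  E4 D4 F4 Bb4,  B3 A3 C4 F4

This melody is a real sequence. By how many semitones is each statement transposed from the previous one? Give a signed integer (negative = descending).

-5

The 4-note cells begin on A4, E4, B3 — each down a 4th from the last.
A4 to E4 spans -5 semitones.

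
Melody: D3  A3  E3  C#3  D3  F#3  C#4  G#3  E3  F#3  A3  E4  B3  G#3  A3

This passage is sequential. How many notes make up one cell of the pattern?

15 notes total. Splitting into 3 groups of 5:
D3 A3 E3 C#3 D3 | F#3 C#4 G#3 E3 F#3 | A3 E4 B3 G#3 A3
That's a consistent up a 3rd shift per cell, and no other grouping gives one.

5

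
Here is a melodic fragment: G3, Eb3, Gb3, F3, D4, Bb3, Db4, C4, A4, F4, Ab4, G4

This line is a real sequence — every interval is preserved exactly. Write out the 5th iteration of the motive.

B5 G5 Bb5 A5

The 4-note cells begin on G3, D4, A4 — each up a 5th from the last.
Carrying on: E5 → B5.
Statement 5 starts on B5 and keeps the same exact contour: B5 G5 Bb5 A5.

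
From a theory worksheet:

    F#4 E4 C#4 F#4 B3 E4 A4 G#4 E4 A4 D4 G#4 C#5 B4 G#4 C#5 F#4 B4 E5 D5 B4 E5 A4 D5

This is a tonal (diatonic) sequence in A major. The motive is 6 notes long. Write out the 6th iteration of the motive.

B5 A5 F#5 B5 E5 A5

The 6-note cells begin on F#4, A4, C#5, E5 — each up a 3rd from the last.
Carrying on: G#5 → B5.
From B5 the diatonic shape gives B5 A5 F#5 B5 E5 A5.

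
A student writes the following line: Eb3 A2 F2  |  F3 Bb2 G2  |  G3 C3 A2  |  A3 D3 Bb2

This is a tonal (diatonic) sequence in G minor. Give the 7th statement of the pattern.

The 3-note cells begin on Eb3, F3, G3, A3 — each up a 2nd from the last.
Carrying on: Bb3 → C4 → D4.
Statement 7 starts on D4 and keeps the same diatonic contour: D4 G3 Eb3.

D4 G3 Eb3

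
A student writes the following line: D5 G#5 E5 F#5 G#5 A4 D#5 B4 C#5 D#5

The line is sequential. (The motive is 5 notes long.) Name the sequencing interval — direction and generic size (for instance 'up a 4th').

Taking 5-note groups, the heads are D5, A4: the pattern moves down a 4th.
From D5 to A4: down a 4th.

down a 4th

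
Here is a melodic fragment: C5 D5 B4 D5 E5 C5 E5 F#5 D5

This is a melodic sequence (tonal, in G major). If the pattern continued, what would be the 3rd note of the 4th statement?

E5

The unit is 3 notes. Position-3 pitches of the 3 shown cells: B4, C5, D5.
One more up a 2nd gives E5.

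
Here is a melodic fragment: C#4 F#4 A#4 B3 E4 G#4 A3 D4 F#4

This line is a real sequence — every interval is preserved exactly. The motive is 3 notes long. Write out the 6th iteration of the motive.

Eb3 Ab3 C4

Unit = 3 notes; the statements start on C#4, B3, A3, moving down a 2nd each time.
Extending down a 2nd: G3 → F3 → Eb3.
So cell 6 is Eb3 Ab3 C4.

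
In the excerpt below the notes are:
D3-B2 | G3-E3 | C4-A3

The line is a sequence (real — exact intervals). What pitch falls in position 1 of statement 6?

Eb5

The unit is 2 notes. Position-1 pitches of the 3 shown cells: D3, G3, C4.
Extending up a 4th: F4 → Bb4 → Eb5.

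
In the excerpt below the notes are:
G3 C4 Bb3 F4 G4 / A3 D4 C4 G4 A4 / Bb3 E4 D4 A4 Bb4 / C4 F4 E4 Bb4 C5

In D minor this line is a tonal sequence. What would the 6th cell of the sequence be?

E4 A4 G4 D5 E5

The 5-note cells begin on G3, A3, Bb3, C4 — each up a 2nd from the last.
Carrying on: D4 → E4.
From E4 the diatonic shape gives E4 A4 G4 D5 E5.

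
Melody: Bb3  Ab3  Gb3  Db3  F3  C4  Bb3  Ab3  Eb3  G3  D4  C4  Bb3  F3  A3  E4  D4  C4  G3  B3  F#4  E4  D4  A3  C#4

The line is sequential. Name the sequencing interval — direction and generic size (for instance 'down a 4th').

up a 2nd

Unit = 5 notes; the statements start on Bb3, C4, D4, E4, F#4, moving up a 2nd each time.
From Bb3 to C4: up a 2nd.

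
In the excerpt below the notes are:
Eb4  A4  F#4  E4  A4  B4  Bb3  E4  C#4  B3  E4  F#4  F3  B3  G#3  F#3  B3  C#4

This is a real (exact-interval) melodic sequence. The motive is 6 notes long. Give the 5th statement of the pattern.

With a 6-note motive the entries are Eb4, Bb3, F3, each down a 4th from the previous.
Extending down a 4th: C3 → G2.
So cell 5 is G2 C#3 A#2 G#2 C#3 D#3.

G2 C#3 A#2 G#2 C#3 D#3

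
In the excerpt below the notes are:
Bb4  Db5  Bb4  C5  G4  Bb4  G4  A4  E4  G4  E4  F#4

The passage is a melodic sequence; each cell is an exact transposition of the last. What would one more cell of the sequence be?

C#4 E4 C#4 D#4

Taking 4-note groups, the heads are Bb4, G4, E4: the pattern moves down a 3rd.
Statement 4 starts on C#4 and keeps the same exact contour: C#4 E4 C#4 D#4.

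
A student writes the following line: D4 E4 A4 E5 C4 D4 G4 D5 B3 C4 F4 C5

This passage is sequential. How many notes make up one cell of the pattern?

4

12 notes total. Splitting into 3 groups of 4:
D4 E4 A4 E5 | C4 D4 G4 D5 | B3 C4 F4 C5
That's a consistent down a 2nd shift per cell, and no other grouping gives one.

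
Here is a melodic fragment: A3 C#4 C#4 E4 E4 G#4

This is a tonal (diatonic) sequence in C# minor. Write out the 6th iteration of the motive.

D#5 F#5

Unit = 2 notes; the statements start on A3, C#4, E4, moving up a 3rd each time.
Carrying on: G#4 → B4 → D#5.
Statement 6 starts on D#5 and keeps the same diatonic contour: D#5 F#5.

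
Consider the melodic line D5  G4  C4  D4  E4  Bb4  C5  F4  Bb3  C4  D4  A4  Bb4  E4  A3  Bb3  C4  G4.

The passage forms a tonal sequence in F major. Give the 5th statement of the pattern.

With a 6-note motive the entries are D5, C5, Bb4, each down a 2nd from the previous.
Continuing the starts: A4 → G4.
Statement 5 starts on G4 and keeps the same diatonic contour: G4 C4 F3 G3 A3 E4.

G4 C4 F3 G3 A3 E4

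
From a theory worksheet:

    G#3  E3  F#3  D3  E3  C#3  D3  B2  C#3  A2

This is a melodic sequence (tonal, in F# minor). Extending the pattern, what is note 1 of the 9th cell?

F#2

Grouping in 2s, the 1st note of each cell is G#3, F#3, E3, D3, C#3.
Each moves down a 2nd. Continuing: B2 → A2 → G#2 → F#2.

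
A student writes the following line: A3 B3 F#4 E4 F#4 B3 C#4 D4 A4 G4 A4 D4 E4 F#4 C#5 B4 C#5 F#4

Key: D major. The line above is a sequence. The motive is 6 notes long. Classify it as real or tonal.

tonal

Every note is diatonic to D major.
Cell 1 has +2 semitones from note 1 to 2, but cell 2 has +1 — the interval quality changes while the contour stays the same, which is the hallmark of a tonal sequence.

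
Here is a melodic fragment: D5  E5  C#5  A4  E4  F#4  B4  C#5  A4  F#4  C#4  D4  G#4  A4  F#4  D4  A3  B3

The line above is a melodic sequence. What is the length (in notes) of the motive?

6

Try groups of 6 (3 cells in 18 notes):
D5 E5 C#5 A4 E4 F#4 | B4 C#5 A4 F#4 C#4 D4 | G#4 A4 F#4 D4 A3 B3
Every group is a transposition down a 3rd of the one before; no shorter unit works.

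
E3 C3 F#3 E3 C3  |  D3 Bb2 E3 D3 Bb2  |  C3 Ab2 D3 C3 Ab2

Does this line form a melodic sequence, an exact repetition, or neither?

sequence

Each 5-note cell is the previous one transposed down a 2nd.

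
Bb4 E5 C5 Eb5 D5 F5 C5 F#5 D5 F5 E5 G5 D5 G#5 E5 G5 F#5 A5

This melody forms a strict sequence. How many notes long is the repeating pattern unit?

6

Try groups of 6 (3 cells in 18 notes):
Bb4 E5 C5 Eb5 D5 F5 | C5 F#5 D5 F5 E5 G5 | D5 G#5 E5 G5 F#5 A5
Every group is a transposition up a 2nd of the one before; no shorter unit works.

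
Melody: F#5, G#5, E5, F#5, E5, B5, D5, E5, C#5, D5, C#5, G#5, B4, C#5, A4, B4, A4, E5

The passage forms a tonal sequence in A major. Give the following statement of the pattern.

Unit = 6 notes; the statements start on F#5, D5, B4, moving down a 3rd each time.
From G#4 the diatonic shape gives G#4 A4 F#4 G#4 F#4 C#5.

G#4 A4 F#4 G#4 F#4 C#5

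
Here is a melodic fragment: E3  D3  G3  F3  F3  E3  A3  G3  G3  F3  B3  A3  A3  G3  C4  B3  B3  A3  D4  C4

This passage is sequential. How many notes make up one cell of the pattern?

Try groups of 4 (5 cells in 20 notes):
E3 D3 G3 F3 | F3 E3 A3 G3 | G3 F3 B3 A3 | A3 G3 C4 B3 | B3 A3 D4 C4
That's a consistent up a 2nd shift per cell, and no other grouping gives one.

4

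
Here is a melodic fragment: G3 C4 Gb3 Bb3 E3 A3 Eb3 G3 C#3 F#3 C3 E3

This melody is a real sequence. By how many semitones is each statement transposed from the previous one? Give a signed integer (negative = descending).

Unit = 4 notes; the statements start on G3, E3, C#3, moving down a 3rd each time.
G3 to E3 spans -3 semitones.

-3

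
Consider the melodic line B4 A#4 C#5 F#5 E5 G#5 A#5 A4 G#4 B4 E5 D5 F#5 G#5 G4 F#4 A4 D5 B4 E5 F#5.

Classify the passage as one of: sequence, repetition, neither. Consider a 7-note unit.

neither

Note 5 of cell 3 is B4; if this were a sequence it would be C5. No unit length gives a consistent transposition pattern.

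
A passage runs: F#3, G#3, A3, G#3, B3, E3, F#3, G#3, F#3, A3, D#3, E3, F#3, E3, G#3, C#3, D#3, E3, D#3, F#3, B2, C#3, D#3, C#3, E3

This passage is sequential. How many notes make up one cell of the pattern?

5

Try groups of 5 (5 cells in 25 notes):
F#3 G#3 A3 G#3 B3 | E3 F#3 G#3 F#3 A3 | D#3 E3 F#3 E3 G#3 | C#3 D#3 E3 D#3 F#3 | B2 C#3 D#3 C#3 E3
That's a consistent down a 2nd shift per cell, and no other grouping gives one.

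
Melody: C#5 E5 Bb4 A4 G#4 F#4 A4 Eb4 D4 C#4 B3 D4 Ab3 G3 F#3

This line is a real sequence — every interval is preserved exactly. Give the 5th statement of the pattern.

The 5-note cells begin on C#5, F#4, B3 — each down a 5th from the last.
Carrying on: E3 → A2.
Statement 5 starts on A2 and keeps the same exact contour: A2 C3 Gb2 F2 E2.

A2 C3 Gb2 F2 E2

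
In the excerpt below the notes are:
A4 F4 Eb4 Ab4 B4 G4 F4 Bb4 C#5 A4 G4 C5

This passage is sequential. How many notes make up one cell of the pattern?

Try groups of 4 (3 cells in 12 notes):
A4 F4 Eb4 Ab4 | B4 G4 F4 Bb4 | C#5 A4 G4 C5
Each cell is the previous one up a 2nd — so the unit is 4 notes.

4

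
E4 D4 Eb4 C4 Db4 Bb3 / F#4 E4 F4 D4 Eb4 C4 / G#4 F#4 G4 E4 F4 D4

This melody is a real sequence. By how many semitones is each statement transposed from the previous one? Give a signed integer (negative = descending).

Taking 6-note groups, the heads are E4, F#4, G#4: the pattern moves up a 2nd.
E4→F#4 is 66 − 64 = 2 semitones.

2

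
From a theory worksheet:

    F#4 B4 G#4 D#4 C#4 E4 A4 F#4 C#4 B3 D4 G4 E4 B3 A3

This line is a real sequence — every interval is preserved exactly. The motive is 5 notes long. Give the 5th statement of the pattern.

Taking 5-note groups, the heads are F#4, E4, D4: the pattern moves down a 2nd.
Extending down a 2nd: C4 → Bb3.
From Bb3 the exact shape gives Bb3 Eb4 C4 G3 F3.

Bb3 Eb4 C4 G3 F3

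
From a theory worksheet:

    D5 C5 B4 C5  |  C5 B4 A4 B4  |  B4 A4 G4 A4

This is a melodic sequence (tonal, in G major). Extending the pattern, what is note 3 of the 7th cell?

With 4-note cells, note 3 of each statement runs B4, A4, G4.
Each moves down a 2nd. Continuing: F#4 → E4 → D4 → C4.

C4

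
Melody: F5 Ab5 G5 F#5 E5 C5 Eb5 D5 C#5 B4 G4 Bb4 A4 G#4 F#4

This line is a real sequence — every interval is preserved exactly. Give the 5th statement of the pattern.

Taking 5-note groups, the heads are F5, C5, G4: the pattern moves down a 4th.
Carrying on: D4 → A3.
Statement 5 starts on A3 and keeps the same exact contour: A3 C4 B3 A#3 G#3.

A3 C4 B3 A#3 G#3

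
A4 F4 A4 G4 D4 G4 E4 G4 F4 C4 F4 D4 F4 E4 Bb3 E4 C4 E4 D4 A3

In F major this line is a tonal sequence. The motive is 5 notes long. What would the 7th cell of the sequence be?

With a 5-note motive the entries are A4, G4, F4, E4, each down a 2nd from the previous.
Continuing the starts: D4 → C4 → Bb3.
Statement 7 starts on Bb3 and keeps the same diatonic contour: Bb3 G3 Bb3 A3 E3.

Bb3 G3 Bb3 A3 E3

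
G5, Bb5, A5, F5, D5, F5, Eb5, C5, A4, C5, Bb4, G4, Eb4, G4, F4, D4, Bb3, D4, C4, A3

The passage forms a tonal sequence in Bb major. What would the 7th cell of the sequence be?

The 4-note cells begin on G5, D5, A4, Eb4, Bb3 — each down a 4th from the last.
Carrying on: F3 → C3.
Statement 7 starts on C3 and keeps the same diatonic contour: C3 Eb3 D3 Bb2.

C3 Eb3 D3 Bb2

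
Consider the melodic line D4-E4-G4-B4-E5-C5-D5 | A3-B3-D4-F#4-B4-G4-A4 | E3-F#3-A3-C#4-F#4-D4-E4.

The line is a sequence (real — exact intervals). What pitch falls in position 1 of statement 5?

F#2

The unit is 7 notes. Position-1 pitches of the 3 shown cells: D4, A3, E3.
Each moves down a 4th. Continuing: B2 → F#2.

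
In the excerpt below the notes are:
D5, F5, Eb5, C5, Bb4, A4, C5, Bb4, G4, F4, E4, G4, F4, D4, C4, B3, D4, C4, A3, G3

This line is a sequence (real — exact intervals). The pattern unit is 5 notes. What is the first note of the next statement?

Taking 5-note groups, the heads are D5, A4, E4, B3: the pattern moves down a 4th.
The next head, down a 4th from B3, is F#3.

F#3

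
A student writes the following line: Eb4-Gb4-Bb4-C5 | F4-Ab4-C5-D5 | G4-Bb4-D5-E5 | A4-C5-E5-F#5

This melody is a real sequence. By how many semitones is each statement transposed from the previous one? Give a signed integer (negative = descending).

2

Taking 4-note groups, the heads are Eb4, F4, G4, A4: the pattern moves up a 2nd.
Eb4→F4 is 65 − 63 = 2 semitones.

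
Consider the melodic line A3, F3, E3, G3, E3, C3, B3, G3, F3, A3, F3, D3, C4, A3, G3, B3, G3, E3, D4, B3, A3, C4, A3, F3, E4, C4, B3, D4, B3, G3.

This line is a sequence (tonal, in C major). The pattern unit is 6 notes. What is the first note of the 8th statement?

Unit = 6 notes; the statements start on A3, B3, C4, D4, E4, moving up a 2nd each time.
Extending the heads up a 2nd: F4 → G4 → A4.

A4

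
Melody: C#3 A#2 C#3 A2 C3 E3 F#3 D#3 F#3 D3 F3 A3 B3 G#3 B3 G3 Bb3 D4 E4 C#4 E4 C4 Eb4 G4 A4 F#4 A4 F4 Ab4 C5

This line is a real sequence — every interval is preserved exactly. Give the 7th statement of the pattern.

G5 E5 G5 Eb5 Gb5 Bb5

The 6-note cells begin on C#3, F#3, B3, E4, A4 — each up a 4th from the last.
Carrying on: D5 → G5.
So cell 7 is G5 E5 G5 Eb5 Gb5 Bb5.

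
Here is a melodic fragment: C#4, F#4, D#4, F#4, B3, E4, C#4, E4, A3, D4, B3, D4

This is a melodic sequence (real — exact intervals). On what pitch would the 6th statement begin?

Taking 4-note groups, the heads are C#4, B3, A3: the pattern moves down a 2nd.
Continuing: G3 → F3 → Eb3. Statement 6 starts on Eb3.

Eb3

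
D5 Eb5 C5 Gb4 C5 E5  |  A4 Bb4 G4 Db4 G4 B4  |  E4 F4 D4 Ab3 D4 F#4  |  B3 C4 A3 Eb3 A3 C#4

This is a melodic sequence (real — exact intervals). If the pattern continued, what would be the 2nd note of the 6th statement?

The unit is 6 notes. Position-2 pitches of the 4 shown cells: Eb5, Bb4, F4, C4.
Carrying that down a 4th forward: G3 → D3.

D3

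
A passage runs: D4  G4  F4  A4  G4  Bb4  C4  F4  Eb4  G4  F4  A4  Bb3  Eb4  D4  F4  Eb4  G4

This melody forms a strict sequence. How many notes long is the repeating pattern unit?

6

There are 18 notes; a 6-note unit gives 3 cells:
D4 G4 F4 A4 G4 Bb4 | C4 F4 Eb4 G4 F4 A4 | Bb3 Eb4 D4 F4 Eb4 G4
That's a consistent down a 2nd shift per cell, and no other grouping gives one.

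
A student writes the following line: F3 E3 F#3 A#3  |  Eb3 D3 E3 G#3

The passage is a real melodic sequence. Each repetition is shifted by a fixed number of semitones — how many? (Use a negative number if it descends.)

-2

Taking 4-note groups, the heads are F3, Eb3: the pattern moves down a 2nd.
Counting half-steps from F3 to Eb3: -2.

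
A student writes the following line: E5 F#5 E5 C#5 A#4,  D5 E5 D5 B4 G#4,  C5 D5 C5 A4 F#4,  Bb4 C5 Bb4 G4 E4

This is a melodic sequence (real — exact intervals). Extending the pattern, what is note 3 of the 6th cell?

Gb4

The unit is 5 notes. Position-3 pitches of the 4 shown cells: E5, D5, C5, Bb4.
Extending down a 2nd: Ab4 → Gb4.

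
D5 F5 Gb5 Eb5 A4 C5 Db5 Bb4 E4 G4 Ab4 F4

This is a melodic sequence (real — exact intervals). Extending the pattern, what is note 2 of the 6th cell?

E3

Grouping in 4s, the 2nd note of each cell is F5, C5, G4.
Each moves down a 4th. Continuing: D4 → A3 → E3.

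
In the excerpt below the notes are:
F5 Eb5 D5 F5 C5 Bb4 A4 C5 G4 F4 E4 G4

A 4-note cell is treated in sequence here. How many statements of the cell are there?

12 notes in groups of 4 gives 12/4 = 3 statements.
Starts: F5, C5, G4 — each down a 4th.

3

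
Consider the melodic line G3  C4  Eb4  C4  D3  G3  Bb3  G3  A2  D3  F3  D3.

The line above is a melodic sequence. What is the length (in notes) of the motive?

4

12 notes total. Splitting into 3 groups of 4:
G3 C4 Eb4 C4 | D3 G3 Bb3 G3 | A2 D3 F3 D3
Every group is a transposition down a 4th of the one before; no shorter unit works.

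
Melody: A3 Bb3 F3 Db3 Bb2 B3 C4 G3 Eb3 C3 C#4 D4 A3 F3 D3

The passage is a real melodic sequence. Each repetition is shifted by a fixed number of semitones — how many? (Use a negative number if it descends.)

2

The 5-note cells begin on A3, B3, C#4 — each up a 2nd from the last.
A3→B3 is 59 − 57 = 2 semitones.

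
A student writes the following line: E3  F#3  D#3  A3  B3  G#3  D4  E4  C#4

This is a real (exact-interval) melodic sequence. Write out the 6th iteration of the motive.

F5 G5 E5

Unit = 3 notes; the statements start on E3, A3, D4, moving up a 4th each time.
Carrying on: G4 → C5 → F5.
So cell 6 is F5 G5 E5.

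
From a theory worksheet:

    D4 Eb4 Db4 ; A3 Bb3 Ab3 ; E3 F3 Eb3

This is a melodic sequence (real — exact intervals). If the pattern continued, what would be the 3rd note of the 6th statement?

With 3-note cells, note 3 of each statement runs Db4, Ab3, Eb3.
Carrying that down a 4th forward: Bb2 → F2 → C2.

C2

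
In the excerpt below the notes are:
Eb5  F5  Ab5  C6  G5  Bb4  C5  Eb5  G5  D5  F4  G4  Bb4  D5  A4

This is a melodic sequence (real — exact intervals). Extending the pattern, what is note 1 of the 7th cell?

A2

Grouping in 5s, the 1st note of each cell is Eb5, Bb4, F4.
Carrying that down a 4th forward: C4 → G3 → D3 → A2.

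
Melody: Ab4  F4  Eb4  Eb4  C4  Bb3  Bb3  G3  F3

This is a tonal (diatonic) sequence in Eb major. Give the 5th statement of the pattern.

Unit = 3 notes; the statements start on Ab4, Eb4, Bb3, moving down a 4th each time.
Continuing the starts: F3 → C3.
From C3 the diatonic shape gives C3 Ab2 G2.

C3 Ab2 G2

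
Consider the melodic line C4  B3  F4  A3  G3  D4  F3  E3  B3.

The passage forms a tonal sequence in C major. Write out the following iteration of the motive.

D3 C3 G3

With a 3-note motive the entries are C4, A3, F3, each down a 3rd from the previous.
From D3 the diatonic shape gives D3 C3 G3.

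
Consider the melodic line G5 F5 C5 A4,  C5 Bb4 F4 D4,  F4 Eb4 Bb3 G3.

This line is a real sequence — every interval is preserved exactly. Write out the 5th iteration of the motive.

Eb3 Db3 Ab2 F2

With a 4-note motive the entries are G5, C5, F4, each down a 5th from the previous.
Continuing the starts: Bb3 → Eb3.
From Eb3 the exact shape gives Eb3 Db3 Ab2 F2.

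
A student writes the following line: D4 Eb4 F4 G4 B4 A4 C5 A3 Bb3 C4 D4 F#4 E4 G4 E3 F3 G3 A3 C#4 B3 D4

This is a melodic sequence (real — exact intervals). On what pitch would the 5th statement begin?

F#2

With a 7-note motive the entries are D4, A3, E3, each down a 4th from the previous.
Continuing: B2 → F#2. Statement 5 starts on F#2.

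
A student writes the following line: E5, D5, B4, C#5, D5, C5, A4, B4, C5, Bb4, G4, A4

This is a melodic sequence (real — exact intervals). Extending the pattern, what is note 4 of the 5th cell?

F4

The unit is 4 notes. Position-4 pitches of the 3 shown cells: C#5, B4, A4.
Each moves down a 2nd. Continuing: G4 → F4.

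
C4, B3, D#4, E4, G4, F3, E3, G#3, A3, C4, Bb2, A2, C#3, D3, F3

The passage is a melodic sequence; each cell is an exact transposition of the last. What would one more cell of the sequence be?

The 5-note cells begin on C4, F3, Bb2 — each down a 5th from the last.
Statement 4 starts on Eb2 and keeps the same exact contour: Eb2 D2 F#2 G2 Bb2.

Eb2 D2 F#2 G2 Bb2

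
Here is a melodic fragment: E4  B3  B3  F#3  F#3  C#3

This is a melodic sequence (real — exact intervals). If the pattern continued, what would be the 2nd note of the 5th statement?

Grouping in 2s, the 2nd note of each cell is B3, F#3, C#3.
Each moves down a 4th. Continuing: G#2 → D#2.

D#2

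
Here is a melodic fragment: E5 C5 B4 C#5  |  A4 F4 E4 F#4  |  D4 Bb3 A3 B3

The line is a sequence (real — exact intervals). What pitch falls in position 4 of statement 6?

D2

With 4-note cells, note 4 of each statement runs C#5, F#4, B3.
Carrying that down a 5th forward: E3 → A2 → D2.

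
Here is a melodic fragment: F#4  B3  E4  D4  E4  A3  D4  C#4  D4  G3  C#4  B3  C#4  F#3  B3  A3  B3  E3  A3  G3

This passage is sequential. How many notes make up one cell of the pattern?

There are 20 notes; a 4-note unit gives 5 cells:
F#4 B3 E4 D4 | E4 A3 D4 C#4 | D4 G3 C#4 B3 | C#4 F#3 B3 A3 | B3 E3 A3 G3
That's a consistent down a 2nd shift per cell, and no other grouping gives one.

4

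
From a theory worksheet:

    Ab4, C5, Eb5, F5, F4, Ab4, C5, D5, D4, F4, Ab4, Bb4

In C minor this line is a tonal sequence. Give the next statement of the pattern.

Bb3 D4 F4 G4

Taking 4-note groups, the heads are Ab4, F4, D4: the pattern moves down a 3rd.
Statement 4 starts on Bb3 and keeps the same diatonic contour: Bb3 D4 F4 G4.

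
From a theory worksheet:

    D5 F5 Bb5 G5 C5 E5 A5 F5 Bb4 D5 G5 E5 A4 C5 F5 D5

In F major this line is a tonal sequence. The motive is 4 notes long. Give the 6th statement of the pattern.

F4 A4 D5 Bb4

The 4-note cells begin on D5, C5, Bb4, A4 — each down a 2nd from the last.
Extending down a 2nd: G4 → F4.
Statement 6 starts on F4 and keeps the same diatonic contour: F4 A4 D5 Bb4.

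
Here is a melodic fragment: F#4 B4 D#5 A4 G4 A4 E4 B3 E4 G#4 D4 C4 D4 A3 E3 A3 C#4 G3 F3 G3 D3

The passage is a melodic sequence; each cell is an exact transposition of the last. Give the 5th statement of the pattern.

D2 G2 B2 F2 Eb2 F2 C2

Unit = 7 notes; the statements start on F#4, B3, E3, moving down a 5th each time.
Extending down a 5th: A2 → D2.
So cell 5 is D2 G2 B2 F2 Eb2 F2 C2.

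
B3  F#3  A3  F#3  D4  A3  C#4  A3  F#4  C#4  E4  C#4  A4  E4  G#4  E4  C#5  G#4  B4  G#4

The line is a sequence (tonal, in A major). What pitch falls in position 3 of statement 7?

F#5

With 4-note cells, note 3 of each statement runs A3, C#4, E4, G#4, B4.
Each moves up a 3rd. Continuing: D5 → F#5.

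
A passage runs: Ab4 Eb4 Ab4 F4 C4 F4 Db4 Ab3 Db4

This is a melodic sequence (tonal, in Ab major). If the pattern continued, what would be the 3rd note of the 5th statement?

G3

Grouping in 3s, the 3rd note of each cell is Ab4, F4, Db4.
Each moves down a 3rd. Continuing: Bb3 → G3.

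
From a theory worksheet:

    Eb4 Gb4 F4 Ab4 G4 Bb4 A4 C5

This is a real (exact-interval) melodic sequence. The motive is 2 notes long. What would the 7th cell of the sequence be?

D#5 F#5

With a 2-note motive the entries are Eb4, F4, G4, A4, each up a 2nd from the previous.
Continuing the starts: B4 → C#5 → D#5.
So cell 7 is D#5 F#5.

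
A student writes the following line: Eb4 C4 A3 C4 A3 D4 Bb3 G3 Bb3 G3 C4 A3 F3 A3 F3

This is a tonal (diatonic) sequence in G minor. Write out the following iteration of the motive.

The 5-note cells begin on Eb4, D4, C4 — each down a 2nd from the last.
Statement 4 starts on Bb3 and keeps the same diatonic contour: Bb3 G3 Eb3 G3 Eb3.

Bb3 G3 Eb3 G3 Eb3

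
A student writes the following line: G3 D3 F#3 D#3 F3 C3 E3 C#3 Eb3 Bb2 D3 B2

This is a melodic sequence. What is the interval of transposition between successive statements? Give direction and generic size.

With a 4-note motive the entries are G3, F3, Eb3, each down a 2nd from the previous.
From G3 to F3: down a 2nd.

down a 2nd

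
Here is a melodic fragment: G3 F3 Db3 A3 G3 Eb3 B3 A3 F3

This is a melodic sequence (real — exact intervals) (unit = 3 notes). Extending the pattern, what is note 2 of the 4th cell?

B3

The unit is 3 notes. Position-2 pitches of the 3 shown cells: F3, G3, A3.
From A3, up a 2nd gives B3.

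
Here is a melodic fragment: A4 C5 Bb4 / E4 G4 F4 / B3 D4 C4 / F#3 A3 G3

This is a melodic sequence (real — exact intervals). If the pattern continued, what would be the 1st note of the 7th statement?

With 3-note cells, note 1 of each statement runs A4, E4, B3, F#3.
Extending down a 4th: C#3 → G#2 → D#2.

D#2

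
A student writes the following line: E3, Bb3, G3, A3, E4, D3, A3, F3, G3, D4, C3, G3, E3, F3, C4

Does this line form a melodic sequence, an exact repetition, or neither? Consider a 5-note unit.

sequence

Each 5-note cell is the previous one transposed down a 2nd.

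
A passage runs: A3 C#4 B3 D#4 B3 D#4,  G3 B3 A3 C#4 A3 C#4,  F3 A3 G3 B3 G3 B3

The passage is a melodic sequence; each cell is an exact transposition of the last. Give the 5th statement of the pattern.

Db3 F3 Eb3 G3 Eb3 G3

With a 6-note motive the entries are A3, G3, F3, each down a 2nd from the previous.
Continuing the starts: Eb3 → Db3.
Statement 5 starts on Db3 and keeps the same exact contour: Db3 F3 Eb3 G3 Eb3 G3.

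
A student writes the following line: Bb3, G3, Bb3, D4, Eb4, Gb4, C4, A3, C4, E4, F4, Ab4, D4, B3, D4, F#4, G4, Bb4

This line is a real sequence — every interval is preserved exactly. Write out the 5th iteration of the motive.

F#4 D#4 F#4 A#4 B4 D5

The 6-note cells begin on Bb3, C4, D4 — each up a 2nd from the last.
Carrying on: E4 → F#4.
Statement 5 starts on F#4 and keeps the same exact contour: F#4 D#4 F#4 A#4 B4 D5.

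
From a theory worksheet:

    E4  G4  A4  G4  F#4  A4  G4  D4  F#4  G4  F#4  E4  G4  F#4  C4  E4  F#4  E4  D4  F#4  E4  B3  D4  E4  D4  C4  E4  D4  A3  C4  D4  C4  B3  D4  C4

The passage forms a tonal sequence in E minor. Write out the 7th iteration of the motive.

F#3 A3 B3 A3 G3 B3 A3

With a 7-note motive the entries are E4, D4, C4, B3, A3, each down a 2nd from the previous.
Continuing the starts: G3 → F#3.
Statement 7 starts on F#3 and keeps the same diatonic contour: F#3 A3 B3 A3 G3 B3 A3.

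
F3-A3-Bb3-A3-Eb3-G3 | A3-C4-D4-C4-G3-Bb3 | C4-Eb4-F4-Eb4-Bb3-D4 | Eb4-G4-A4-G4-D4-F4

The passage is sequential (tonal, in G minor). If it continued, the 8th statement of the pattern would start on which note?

F5

The 6-note cells begin on F3, A3, C4, Eb4 — each up a 3rd from the last.
Continuing: G4 → Bb4 → D5 → F5. Statement 8 starts on F5.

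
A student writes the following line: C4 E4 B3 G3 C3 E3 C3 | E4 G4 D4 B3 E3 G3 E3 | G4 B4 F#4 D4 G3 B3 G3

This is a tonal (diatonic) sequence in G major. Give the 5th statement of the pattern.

With a 7-note motive the entries are C4, E4, G4, each up a 3rd from the previous.
Extending up a 3rd: B4 → D5.
Statement 5 starts on D5 and keeps the same diatonic contour: D5 F#5 C5 A4 D4 F#4 D4.

D5 F#5 C5 A4 D4 F#4 D4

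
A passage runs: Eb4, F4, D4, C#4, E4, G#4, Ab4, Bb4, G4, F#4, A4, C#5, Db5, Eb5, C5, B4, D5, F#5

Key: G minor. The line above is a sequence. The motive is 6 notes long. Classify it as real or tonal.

Each cell has the same semitone pattern (2, -3, -1, 3, 4) — intervals are preserved exactly.
And C#4 lies outside G minor, so the sequence is real rather than tonal.

real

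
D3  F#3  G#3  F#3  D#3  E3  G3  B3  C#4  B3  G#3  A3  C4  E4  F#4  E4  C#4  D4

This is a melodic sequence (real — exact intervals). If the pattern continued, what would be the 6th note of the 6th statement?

F5

With 6-note cells, note 6 of each statement runs E3, A3, D4.
Carrying that up a 4th forward: G4 → C5 → F5.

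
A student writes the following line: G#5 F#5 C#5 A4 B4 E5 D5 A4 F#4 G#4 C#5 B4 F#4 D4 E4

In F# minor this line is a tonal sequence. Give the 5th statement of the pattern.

With a 5-note motive the entries are G#5, E5, C#5, each down a 3rd from the previous.
Carrying on: A4 → F#4.
Statement 5 starts on F#4 and keeps the same diatonic contour: F#4 E4 B3 G#3 A3.

F#4 E4 B3 G#3 A3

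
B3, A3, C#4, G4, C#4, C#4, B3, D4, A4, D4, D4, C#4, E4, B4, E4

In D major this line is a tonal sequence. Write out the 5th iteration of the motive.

With a 5-note motive the entries are B3, C#4, D4, each up a 2nd from the previous.
Carrying on: E4 → F#4.
So cell 5 is F#4 E4 G4 D5 G4.

F#4 E4 G4 D5 G4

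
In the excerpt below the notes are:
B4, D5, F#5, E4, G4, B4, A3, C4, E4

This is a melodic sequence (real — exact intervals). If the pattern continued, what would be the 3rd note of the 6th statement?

G2

With 3-note cells, note 3 of each statement runs F#5, B4, E4.
Each moves down a 5th. Continuing: A3 → D3 → G2.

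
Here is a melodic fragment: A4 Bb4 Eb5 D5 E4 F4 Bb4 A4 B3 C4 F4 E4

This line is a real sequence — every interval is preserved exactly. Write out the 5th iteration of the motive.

With a 4-note motive the entries are A4, E4, B3, each down a 4th from the previous.
Extending down a 4th: F#3 → C#3.
So cell 5 is C#3 D3 G3 F#3.

C#3 D3 G3 F#3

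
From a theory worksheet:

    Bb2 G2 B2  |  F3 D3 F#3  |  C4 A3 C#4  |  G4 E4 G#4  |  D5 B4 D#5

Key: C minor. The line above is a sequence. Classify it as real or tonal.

real

Each cell has the same semitone pattern (-3, 4) — intervals are preserved exactly.
And B2 lies outside C minor, so the sequence is real rather than tonal.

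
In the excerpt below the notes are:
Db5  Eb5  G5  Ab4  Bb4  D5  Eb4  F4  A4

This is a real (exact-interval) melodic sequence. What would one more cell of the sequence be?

Bb3 C4 E4

The 3-note cells begin on Db5, Ab4, Eb4 — each down a 4th from the last.
So cell 4 is Bb3 C4 E4.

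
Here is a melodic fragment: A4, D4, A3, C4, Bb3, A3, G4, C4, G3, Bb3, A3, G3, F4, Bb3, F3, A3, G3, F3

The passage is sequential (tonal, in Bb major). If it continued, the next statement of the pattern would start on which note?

Unit = 6 notes; the statements start on A4, G4, F4, moving down a 2nd each time.
One more step down a 2nd gives Eb4.

Eb4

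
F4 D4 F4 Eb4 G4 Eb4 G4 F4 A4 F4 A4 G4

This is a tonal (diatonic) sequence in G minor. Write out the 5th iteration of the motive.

The 4-note cells begin on F4, G4, A4 — each up a 2nd from the last.
Carrying on: Bb4 → C5.
Statement 5 starts on C5 and keeps the same diatonic contour: C5 A4 C5 Bb4.

C5 A4 C5 Bb4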